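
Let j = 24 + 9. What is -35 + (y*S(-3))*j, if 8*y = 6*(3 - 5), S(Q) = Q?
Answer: 227/2 ≈ 113.50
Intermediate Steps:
y = -3/2 (y = (6*(3 - 5))/8 = (6*(-2))/8 = (⅛)*(-12) = -3/2 ≈ -1.5000)
j = 33
-35 + (y*S(-3))*j = -35 - 3/2*(-3)*33 = -35 + (9/2)*33 = -35 + 297/2 = 227/2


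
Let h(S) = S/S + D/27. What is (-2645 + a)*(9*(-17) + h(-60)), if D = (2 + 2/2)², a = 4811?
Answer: -328510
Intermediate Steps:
D = 9 (D = (2 + 2*(½))² = (2 + 1)² = 3² = 9)
h(S) = 4/3 (h(S) = S/S + 9/27 = 1 + 9*(1/27) = 1 + ⅓ = 4/3)
(-2645 + a)*(9*(-17) + h(-60)) = (-2645 + 4811)*(9*(-17) + 4/3) = 2166*(-153 + 4/3) = 2166*(-455/3) = -328510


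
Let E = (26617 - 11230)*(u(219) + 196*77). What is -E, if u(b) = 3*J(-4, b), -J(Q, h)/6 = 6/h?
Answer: -16951550160/73 ≈ -2.3221e+8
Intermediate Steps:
J(Q, h) = -36/h
u(b) = -108/b (u(b) = 3*(-36/b) = -108/b)
E = 16951550160/73 (E = (26617 - 11230)*(-108/219 + 196*77) = 15387*(-108*1/219 + 15092) = 15387*(-36/73 + 15092) = 15387*(1101680/73) = 16951550160/73 ≈ 2.3221e+8)
-E = -1*16951550160/73 = -16951550160/73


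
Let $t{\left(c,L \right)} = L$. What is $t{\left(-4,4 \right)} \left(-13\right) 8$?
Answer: $-416$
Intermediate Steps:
$t{\left(-4,4 \right)} \left(-13\right) 8 = 4 \left(-13\right) 8 = \left(-52\right) 8 = -416$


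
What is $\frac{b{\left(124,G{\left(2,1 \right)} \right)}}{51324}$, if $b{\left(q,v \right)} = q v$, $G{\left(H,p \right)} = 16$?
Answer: $\frac{496}{12831} \approx 0.038656$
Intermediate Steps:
$\frac{b{\left(124,G{\left(2,1 \right)} \right)}}{51324} = \frac{124 \cdot 16}{51324} = 1984 \cdot \frac{1}{51324} = \frac{496}{12831}$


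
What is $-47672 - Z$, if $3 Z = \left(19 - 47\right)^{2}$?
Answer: $- \frac{143800}{3} \approx -47933.0$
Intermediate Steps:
$Z = \frac{784}{3}$ ($Z = \frac{\left(19 - 47\right)^{2}}{3} = \frac{\left(-28\right)^{2}}{3} = \frac{1}{3} \cdot 784 = \frac{784}{3} \approx 261.33$)
$-47672 - Z = -47672 - \frac{784}{3} = - \frac{143800}{3}$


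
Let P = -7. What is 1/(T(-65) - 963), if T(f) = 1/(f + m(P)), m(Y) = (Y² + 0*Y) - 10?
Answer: -26/25039 ≈ -0.0010384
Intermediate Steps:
m(Y) = -10 + Y² (m(Y) = (Y² + 0) - 10 = Y² - 10 = -10 + Y²)
T(f) = 1/(39 + f) (T(f) = 1/(f + (-10 + (-7)²)) = 1/(f + (-10 + 49)) = 1/(f + 39) = 1/(39 + f))
1/(T(-65) - 963) = 1/(1/(39 - 65) - 963) = 1/(1/(-26) - 963) = 1/(-1/26 - 963) = 1/(-25039/26) = -26/25039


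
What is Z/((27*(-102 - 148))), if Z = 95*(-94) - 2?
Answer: 4466/3375 ≈ 1.3233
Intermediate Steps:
Z = -8932 (Z = -8930 - 2 = -8932)
Z/((27*(-102 - 148))) = -8932*1/(27*(-102 - 148)) = -8932/(27*(-250)) = -8932/(-6750) = -8932*(-1/6750) = 4466/3375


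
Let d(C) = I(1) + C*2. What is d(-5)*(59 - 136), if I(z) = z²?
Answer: 693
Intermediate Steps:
d(C) = 1 + 2*C (d(C) = 1² + C*2 = 1 + 2*C)
d(-5)*(59 - 136) = (1 + 2*(-5))*(59 - 136) = (1 - 10)*(-77) = -9*(-77) = 693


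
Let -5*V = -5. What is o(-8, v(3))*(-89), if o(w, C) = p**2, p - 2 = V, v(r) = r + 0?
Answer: -801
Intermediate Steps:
v(r) = r
V = 1 (V = -1/5*(-5) = 1)
p = 3 (p = 2 + 1 = 3)
o(w, C) = 9 (o(w, C) = 3**2 = 9)
o(-8, v(3))*(-89) = 9*(-89) = -801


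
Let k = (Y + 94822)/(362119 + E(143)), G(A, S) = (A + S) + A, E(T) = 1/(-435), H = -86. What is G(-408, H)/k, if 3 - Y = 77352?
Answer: -142084631128/7600755 ≈ -18694.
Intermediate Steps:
E(T) = -1/435
Y = -77349 (Y = 3 - 1*77352 = 3 - 77352 = -77349)
G(A, S) = S + 2*A
k = 7600755/157521764 (k = (-77349 + 94822)/(362119 - 1/435) = 17473/(157521764/435) = 17473*(435/157521764) = 7600755/157521764 ≈ 0.048252)
G(-408, H)/k = (-86 + 2*(-408))/(7600755/157521764) = (-86 - 816)*(157521764/7600755) = -902*157521764/7600755 = -142084631128/7600755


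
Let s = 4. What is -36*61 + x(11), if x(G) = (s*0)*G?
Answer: -2196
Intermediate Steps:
x(G) = 0 (x(G) = (4*0)*G = 0*G = 0)
-36*61 + x(11) = -36*61 + 0 = -2196 + 0 = -2196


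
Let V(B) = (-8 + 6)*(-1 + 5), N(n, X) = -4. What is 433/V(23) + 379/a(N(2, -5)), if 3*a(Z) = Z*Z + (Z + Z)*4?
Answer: -2003/16 ≈ -125.19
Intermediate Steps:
a(Z) = Z²/3 + 8*Z/3 (a(Z) = (Z*Z + (Z + Z)*4)/3 = (Z² + (2*Z)*4)/3 = (Z² + 8*Z)/3 = Z²/3 + 8*Z/3)
V(B) = -8 (V(B) = -2*4 = -8)
433/V(23) + 379/a(N(2, -5)) = 433/(-8) + 379/(((⅓)*(-4)*(8 - 4))) = 433*(-⅛) + 379/(((⅓)*(-4)*4)) = -433/8 + 379/(-16/3) = -433/8 + 379*(-3/16) = -433/8 - 1137/16 = -2003/16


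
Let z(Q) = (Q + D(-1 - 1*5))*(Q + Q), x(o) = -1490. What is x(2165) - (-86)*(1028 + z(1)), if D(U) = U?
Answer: 86058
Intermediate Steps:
z(Q) = 2*Q*(-6 + Q) (z(Q) = (Q + (-1 - 1*5))*(Q + Q) = (Q + (-1 - 5))*(2*Q) = (Q - 6)*(2*Q) = (-6 + Q)*(2*Q) = 2*Q*(-6 + Q))
x(2165) - (-86)*(1028 + z(1)) = -1490 - (-86)*(1028 + 2*1*(-6 + 1)) = -1490 - (-86)*(1028 + 2*1*(-5)) = -1490 - (-86)*(1028 - 10) = -1490 - (-86)*1018 = -1490 - 1*(-87548) = -1490 + 87548 = 86058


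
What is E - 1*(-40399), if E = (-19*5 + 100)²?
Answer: 40424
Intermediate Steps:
E = 25 (E = (-95 + 100)² = 5² = 25)
E - 1*(-40399) = 25 - 1*(-40399) = 25 + 40399 = 40424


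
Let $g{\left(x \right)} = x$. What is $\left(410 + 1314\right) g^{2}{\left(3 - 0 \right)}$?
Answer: $15516$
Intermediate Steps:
$\left(410 + 1314\right) g^{2}{\left(3 - 0 \right)} = \left(410 + 1314\right) \left(3 - 0\right)^{2} = 1724 \left(3 + 0\right)^{2} = 1724 \cdot 3^{2} = 1724 \cdot 9 = 15516$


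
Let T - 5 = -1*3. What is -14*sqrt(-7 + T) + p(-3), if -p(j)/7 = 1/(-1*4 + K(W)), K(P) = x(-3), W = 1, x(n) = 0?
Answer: 7/4 - 14*I*sqrt(5) ≈ 1.75 - 31.305*I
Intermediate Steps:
T = 2 (T = 5 - 1*3 = 5 - 3 = 2)
K(P) = 0
p(j) = 7/4 (p(j) = -7/(-1*4 + 0) = -7/(-4 + 0) = -7/(-4) = -7*(-1/4) = 7/4)
-14*sqrt(-7 + T) + p(-3) = -14*sqrt(-7 + 2) + 7/4 = -14*I*sqrt(5) + 7/4 = 7/4 - 14*I*sqrt(5)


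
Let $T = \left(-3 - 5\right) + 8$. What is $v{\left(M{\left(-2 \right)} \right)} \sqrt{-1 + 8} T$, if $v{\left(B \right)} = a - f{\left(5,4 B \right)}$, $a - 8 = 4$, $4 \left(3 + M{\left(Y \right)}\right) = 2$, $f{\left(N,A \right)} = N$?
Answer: $0$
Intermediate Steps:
$M{\left(Y \right)} = - \frac{5}{2}$ ($M{\left(Y \right)} = -3 + \frac{1}{4} \cdot 2 = -3 + \frac{1}{2} = - \frac{5}{2}$)
$a = 12$ ($a = 8 + 4 = 12$)
$T = 0$ ($T = -8 + 8 = 0$)
$v{\left(B \right)} = 7$ ($v{\left(B \right)} = 12 - 5 = 7$)
$v{\left(M{\left(-2 \right)} \right)} \sqrt{-1 + 8} T = 7 \sqrt{-1 + 8} \cdot 0 = 7 \sqrt{7} \cdot 0 = 0$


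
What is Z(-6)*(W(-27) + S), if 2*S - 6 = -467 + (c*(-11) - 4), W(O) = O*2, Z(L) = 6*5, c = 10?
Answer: -10245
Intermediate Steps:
Z(L) = 30
W(O) = 2*O
S = -575/2 (S = 3 + (-467 + (10*(-11) - 4))/2 = 3 + (-467 + (-110 - 4))/2 = 3 + (-467 - 114)/2 = 3 + (½)*(-581) = 3 - 581/2 = -575/2 ≈ -287.50)
Z(-6)*(W(-27) + S) = 30*(2*(-27) - 575/2) = 30*(-54 - 575/2) = 30*(-683/2) = -10245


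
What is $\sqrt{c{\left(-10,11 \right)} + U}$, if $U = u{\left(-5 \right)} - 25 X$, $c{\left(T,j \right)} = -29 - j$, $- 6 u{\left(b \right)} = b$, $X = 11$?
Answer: $\frac{i \sqrt{11310}}{6} \approx 17.725 i$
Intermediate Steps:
$u{\left(b \right)} = - \frac{b}{6}$
$U = - \frac{1645}{6}$ ($U = \left(- \frac{1}{6}\right) \left(-5\right) - 275 = \frac{5}{6} - 275 = - \frac{1645}{6} \approx -274.17$)
$\sqrt{c{\left(-10,11 \right)} + U} = \sqrt{\left(-29 - 11\right) - \frac{1645}{6}} = \sqrt{-40 - \frac{1645}{6}} = \sqrt{- \frac{1885}{6}} = \frac{i \sqrt{11310}}{6}$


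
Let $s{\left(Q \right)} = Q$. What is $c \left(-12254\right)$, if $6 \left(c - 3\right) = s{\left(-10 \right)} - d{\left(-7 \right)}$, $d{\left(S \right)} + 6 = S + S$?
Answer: $- \frac{171556}{3} \approx -57185.0$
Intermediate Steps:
$d{\left(S \right)} = -6 + 2 S$ ($d{\left(S \right)} = -6 + \left(S + S\right) = -6 + 2 S$)
$c = \frac{14}{3}$ ($c = 3 + \frac{-10 - \left(-6 + 2 \left(-7\right)\right)}{6} = 3 + \frac{-10 - \left(-6 - 14\right)}{6} = 3 + \frac{-10 - -20}{6} = 3 + \frac{-10 + 20}{6} = 3 + \frac{1}{6} \cdot 10 = 3 + \frac{5}{3} = \frac{14}{3} \approx 4.6667$)
$c \left(-12254\right) = \frac{14}{3} \left(-12254\right) = - \frac{171556}{3}$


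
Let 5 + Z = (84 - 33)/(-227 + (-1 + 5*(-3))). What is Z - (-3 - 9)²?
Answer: -12086/81 ≈ -149.21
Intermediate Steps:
Z = -422/81 (Z = -5 + (84 - 33)/(-227 + (-1 + 5*(-3))) = -5 + 51/(-227 + (-1 - 15)) = -5 + 51/(-227 - 16) = -5 + 51/(-243) = -5 + 51*(-1/243) = -5 - 17/81 = -422/81 ≈ -5.2099)
Z - (-3 - 9)² = -422/81 - (-3 - 9)² = -422/81 - 1*(-12)² = -422/81 - 1*144 = -422/81 - 144 = -12086/81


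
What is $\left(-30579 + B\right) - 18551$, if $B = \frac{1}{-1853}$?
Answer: $- \frac{91037891}{1853} \approx -49130.0$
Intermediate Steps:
$B = - \frac{1}{1853} \approx -0.00053967$
$\left(-30579 + B\right) - 18551 = \left(-30579 - \frac{1}{1853}\right) - 18551 = - \frac{56662888}{1853} - 18551 = - \frac{91037891}{1853}$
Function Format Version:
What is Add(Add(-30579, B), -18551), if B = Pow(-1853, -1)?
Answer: Rational(-91037891, 1853) ≈ -49130.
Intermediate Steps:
B = Rational(-1, 1853) ≈ -0.00053967
Add(Add(-30579, B), -18551) = Add(Add(-30579, Rational(-1, 1853)), -18551) = Add(Rational(-56662888, 1853), -18551) = Rational(-91037891, 1853)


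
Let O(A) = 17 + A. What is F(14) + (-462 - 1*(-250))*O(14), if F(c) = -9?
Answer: -6581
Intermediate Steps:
F(14) + (-462 - 1*(-250))*O(14) = -9 + (-462 - 1*(-250))*(17 + 14) = -9 + (-462 + 250)*31 = -9 - 212*31 = -9 - 6572 = -6581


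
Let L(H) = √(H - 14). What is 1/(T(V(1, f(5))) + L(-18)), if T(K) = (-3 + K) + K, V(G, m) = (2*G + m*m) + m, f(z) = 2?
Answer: 13/201 - 4*I*√2/201 ≈ 0.064677 - 0.028144*I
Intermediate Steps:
V(G, m) = m + m² + 2*G (V(G, m) = (2*G + m²) + m = (m² + 2*G) + m = m + m² + 2*G)
L(H) = √(-14 + H)
T(K) = -3 + 2*K
1/(T(V(1, f(5))) + L(-18)) = 1/((-3 + 2*(2 + 2² + 2*1)) + √(-14 - 18)) = 1/((-3 + 2*(2 + 4 + 2)) + √(-32)) = 1/((-3 + 2*8) + 4*I*√2) = 1/((-3 + 16) + 4*I*√2) = 1/(13 + 4*I*√2)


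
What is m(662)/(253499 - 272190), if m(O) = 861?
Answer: -861/18691 ≈ -0.046065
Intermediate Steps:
m(662)/(253499 - 272190) = 861/(253499 - 272190) = 861/(-18691) = 861*(-1/18691) = -861/18691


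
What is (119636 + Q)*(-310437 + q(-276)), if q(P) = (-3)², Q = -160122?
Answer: 12567988008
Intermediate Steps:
q(P) = 9
(119636 + Q)*(-310437 + q(-276)) = (119636 - 160122)*(-310437 + 9) = -40486*(-310428) = 12567988008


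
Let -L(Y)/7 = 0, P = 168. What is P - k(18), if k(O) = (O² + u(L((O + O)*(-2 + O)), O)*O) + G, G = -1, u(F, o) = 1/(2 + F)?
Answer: -164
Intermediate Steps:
L(Y) = 0 (L(Y) = -7*0 = 0)
k(O) = -1 + O² + O/2 (k(O) = (O² + O/(2 + 0)) - 1 = (O² + O/2) - 1 = -1 + O² + O/2)
P - k(18) = 168 - (-1 + 18² + (½)*18) = 168 - (-1 + 324 + 9) = 168 - 1*332 = 168 - 332 = -164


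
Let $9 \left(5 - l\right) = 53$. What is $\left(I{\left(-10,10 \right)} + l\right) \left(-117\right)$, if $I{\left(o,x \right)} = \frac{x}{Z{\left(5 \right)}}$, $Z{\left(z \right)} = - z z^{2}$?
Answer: $\frac{2834}{25} \approx 113.36$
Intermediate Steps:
$l = - \frac{8}{9}$ ($l = 5 - \frac{53}{9} = - \frac{8}{9} \approx -0.88889$)
$Z{\left(z \right)} = - z^{3}$
$I{\left(o,x \right)} = - \frac{x}{125}$ ($I{\left(o,x \right)} = \frac{x}{\left(-1\right) 5^{3}} = \frac{x}{\left(-1\right) 125} = \frac{x}{-125} = x \left(- \frac{1}{125}\right) = - \frac{x}{125}$)
$\left(I{\left(-10,10 \right)} + l\right) \left(-117\right) = \left(\left(- \frac{1}{125}\right) 10 - \frac{8}{9}\right) \left(-117\right) = \left(- \frac{2}{25} - \frac{8}{9}\right) \left(-117\right) = \left(- \frac{218}{225}\right) \left(-117\right) = \frac{2834}{25}$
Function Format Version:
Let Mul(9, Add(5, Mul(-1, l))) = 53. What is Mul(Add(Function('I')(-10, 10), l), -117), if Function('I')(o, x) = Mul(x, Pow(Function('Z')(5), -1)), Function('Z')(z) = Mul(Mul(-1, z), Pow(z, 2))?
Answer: Rational(2834, 25) ≈ 113.36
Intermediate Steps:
l = Rational(-8, 9) (l = Add(5, Mul(Rational(-1, 9), 53)) = Add(5, Rational(-53, 9)) = Rational(-8, 9) ≈ -0.88889)
Function('Z')(z) = Mul(-1, Pow(z, 3))
Function('I')(o, x) = Mul(Rational(-1, 125), x) (Function('I')(o, x) = Mul(x, Pow(Mul(-1, Pow(5, 3)), -1)) = Mul(x, Pow(Mul(-1, 125), -1)) = Mul(x, Pow(-125, -1)) = Mul(x, Rational(-1, 125)) = Mul(Rational(-1, 125), x))
Mul(Add(Function('I')(-10, 10), l), -117) = Mul(Add(Mul(Rational(-1, 125), 10), Rational(-8, 9)), -117) = Mul(Add(Rational(-2, 25), Rational(-8, 9)), -117) = Mul(Rational(-218, 225), -117) = Rational(2834, 25)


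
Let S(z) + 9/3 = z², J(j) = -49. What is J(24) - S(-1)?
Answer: -47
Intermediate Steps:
S(z) = -3 + z²
J(24) - S(-1) = -49 - (-3 + (-1)²) = -49 - (-3 + 1) = -49 - 1*(-2) = -49 + 2 = -47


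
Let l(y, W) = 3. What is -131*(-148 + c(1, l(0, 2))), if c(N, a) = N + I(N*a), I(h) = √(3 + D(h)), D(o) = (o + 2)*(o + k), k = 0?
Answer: 19257 - 393*√2 ≈ 18701.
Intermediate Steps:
D(o) = o*(2 + o) (D(o) = (o + 2)*(o + 0) = (2 + o)*o = o*(2 + o))
I(h) = √(3 + h*(2 + h))
c(N, a) = N + √(3 + N²*a² + 2*N*a) (c(N, a) = N + √(3 + (N*a)² + 2*(N*a)) = N + √(3 + N²*a² + 2*N*a))
-131*(-148 + c(1, l(0, 2))) = -131*(-148 + (1 + √(3 + 1²*3² + 2*1*3))) = -131*(-148 + (1 + √(3 + 1*9 + 6))) = -131*(-148 + (1 + √(3 + 9 + 6))) = -131*(-148 + (1 + √18)) = -131*(-148 + (1 + 3*√2)) = -131*(-147 + 3*√2) = 19257 - 393*√2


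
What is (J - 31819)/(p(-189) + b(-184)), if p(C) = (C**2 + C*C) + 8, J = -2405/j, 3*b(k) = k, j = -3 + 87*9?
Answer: -381865/856664 ≈ -0.44576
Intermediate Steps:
j = 780 (j = -3 + 783 = 780)
b(k) = k/3
J = -37/12 (J = -2405/780 = -2405*1/780 = -37/12 ≈ -3.0833)
p(C) = 8 + 2*C**2 (p(C) = (C**2 + C**2) + 8 = 2*C**2 + 8 = 8 + 2*C**2)
(J - 31819)/(p(-189) + b(-184)) = (-37/12 - 31819)/((8 + 2*(-189)**2) + (1/3)*(-184)) = -381865/(12*((8 + 2*35721) - 184/3)) = -381865/(12*((8 + 71442) - 184/3)) = -381865/(12*(71450 - 184/3)) = -381865/(12*214166/3) = -381865/12*3/214166 = -381865/856664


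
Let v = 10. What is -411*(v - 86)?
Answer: 31236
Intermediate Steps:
-411*(v - 86) = -411*(10 - 86) = -411*(-76) = 31236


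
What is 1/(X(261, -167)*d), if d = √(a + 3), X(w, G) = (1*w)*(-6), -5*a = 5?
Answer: -√2/3132 ≈ -0.00045154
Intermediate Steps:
a = -1 (a = -⅕*5 = -1)
X(w, G) = -6*w (X(w, G) = w*(-6) = -6*w)
d = √2 (d = √(-1 + 3) = √2 ≈ 1.4142)
1/(X(261, -167)*d) = 1/((-6*261)*√2) = 1/(-1566*√2) = -√2/3132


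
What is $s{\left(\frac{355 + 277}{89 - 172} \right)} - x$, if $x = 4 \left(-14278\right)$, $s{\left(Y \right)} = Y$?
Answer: $\frac{4739664}{83} \approx 57104.0$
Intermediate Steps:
$x = -57112$
$s{\left(\frac{355 + 277}{89 - 172} \right)} - x = \frac{355 + 277}{89 - 172} - -57112 = \frac{632}{-83} + 57112 = 632 \left(- \frac{1}{83}\right) + 57112 = - \frac{632}{83} + 57112 = \frac{4739664}{83}$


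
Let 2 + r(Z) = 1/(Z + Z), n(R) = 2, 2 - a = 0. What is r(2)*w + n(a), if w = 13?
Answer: -83/4 ≈ -20.750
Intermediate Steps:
a = 2 (a = 2 - 1*0 = 2 + 0 = 2)
r(Z) = -2 + 1/(2*Z) (r(Z) = -2 + 1/(Z + Z) = -2 + 1/(2*Z))
r(2)*w + n(a) = (-2 + (½)/2)*13 + 2 = (-2 + (½)*(½))*13 + 2 = (-2 + ¼)*13 + 2 = -7/4*13 + 2 = -91/4 + 2 = -83/4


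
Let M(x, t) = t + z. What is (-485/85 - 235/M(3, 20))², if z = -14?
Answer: 20948929/10404 ≈ 2013.5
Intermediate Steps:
M(x, t) = -14 + t (M(x, t) = t - 14 = -14 + t)
(-485/85 - 235/M(3, 20))² = (-485/85 - 235/(-14 + 20))² = (-485*1/85 - 235/6)² = (-97/17 - 235*⅙)² = (-97/17 - 235/6)² = (-4577/102)² = 20948929/10404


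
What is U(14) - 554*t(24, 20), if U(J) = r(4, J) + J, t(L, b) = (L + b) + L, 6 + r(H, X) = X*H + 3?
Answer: -37605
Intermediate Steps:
r(H, X) = -3 + H*X (r(H, X) = -6 + (X*H + 3) = -6 + (H*X + 3) = -6 + (3 + H*X) = -3 + H*X)
t(L, b) = b + 2*L
U(J) = -3 + 5*J (U(J) = (-3 + 4*J) + J = -3 + 5*J)
U(14) - 554*t(24, 20) = (-3 + 5*14) - 554*(20 + 2*24) = (-3 + 70) - 554*(20 + 48) = 67 - 554*68 = 67 - 37672 = -37605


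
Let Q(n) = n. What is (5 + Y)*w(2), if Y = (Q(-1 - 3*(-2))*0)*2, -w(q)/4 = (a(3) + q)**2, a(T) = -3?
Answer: -20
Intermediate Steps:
w(q) = -4*(-3 + q)**2
Y = 0 (Y = ((-1 - 3*(-2))*0)*2 = ((-1 + 6)*0)*2 = (5*0)*2 = 0*2 = 0)
(5 + Y)*w(2) = (5 + 0)*(-4*(-3 + 2)**2) = 5*(-4*(-1)**2) = 5*(-4*1) = 5*(-4) = -20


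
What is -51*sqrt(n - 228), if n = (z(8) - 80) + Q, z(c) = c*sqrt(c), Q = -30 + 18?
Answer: -204*I*sqrt(20 - sqrt(2)) ≈ -879.47*I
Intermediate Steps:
Q = -12
z(c) = c**(3/2)
n = -92 + 16*sqrt(2) (n = (8**(3/2) - 80) - 12 = (16*sqrt(2) - 80) - 12 = (-80 + 16*sqrt(2)) - 12 = -92 + 16*sqrt(2) ≈ -69.373)
-51*sqrt(n - 228) = -51*sqrt((-92 + 16*sqrt(2)) - 228) = -51*sqrt(-320 + 16*sqrt(2))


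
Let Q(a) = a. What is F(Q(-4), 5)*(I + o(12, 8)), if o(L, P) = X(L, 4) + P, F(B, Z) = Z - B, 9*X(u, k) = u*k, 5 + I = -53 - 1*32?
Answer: -690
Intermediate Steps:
I = -90 (I = -5 + (-53 - 1*32) = -5 + (-53 - 32) = -5 - 85 = -90)
X(u, k) = k*u/9 (X(u, k) = (u*k)/9 = (k*u)/9 = k*u/9)
o(L, P) = P + 4*L/9 (o(L, P) = (⅑)*4*L + P = 4*L/9 + P = P + 4*L/9)
F(Q(-4), 5)*(I + o(12, 8)) = (5 - 1*(-4))*(-90 + (8 + (4/9)*12)) = (5 + 4)*(-90 + (8 + 16/3)) = 9*(-90 + 40/3) = 9*(-230/3) = -690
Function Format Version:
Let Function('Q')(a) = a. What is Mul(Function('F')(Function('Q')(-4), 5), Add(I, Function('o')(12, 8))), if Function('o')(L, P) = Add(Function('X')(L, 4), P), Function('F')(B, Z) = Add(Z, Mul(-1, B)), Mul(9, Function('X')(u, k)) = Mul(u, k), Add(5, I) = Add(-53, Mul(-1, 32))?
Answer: -690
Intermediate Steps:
I = -90 (I = Add(-5, Add(-53, Mul(-1, 32))) = Add(-5, Add(-53, -32)) = Add(-5, -85) = -90)
Function('X')(u, k) = Mul(Rational(1, 9), k, u) (Function('X')(u, k) = Mul(Rational(1, 9), Mul(u, k)) = Mul(Rational(1, 9), Mul(k, u)) = Mul(Rational(1, 9), k, u))
Function('o')(L, P) = Add(P, Mul(Rational(4, 9), L)) (Function('o')(L, P) = Add(Mul(Rational(1, 9), 4, L), P) = Add(Mul(Rational(4, 9), L), P) = Add(P, Mul(Rational(4, 9), L)))
Mul(Function('F')(Function('Q')(-4), 5), Add(I, Function('o')(12, 8))) = Mul(Add(5, Mul(-1, -4)), Add(-90, Add(8, Mul(Rational(4, 9), 12)))) = Mul(Add(5, 4), Add(-90, Add(8, Rational(16, 3)))) = Mul(9, Add(-90, Rational(40, 3))) = Mul(9, Rational(-230, 3)) = -690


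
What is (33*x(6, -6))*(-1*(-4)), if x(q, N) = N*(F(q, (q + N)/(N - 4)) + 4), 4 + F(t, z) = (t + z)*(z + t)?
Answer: -28512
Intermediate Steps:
F(t, z) = -4 + (t + z)**2 (F(t, z) = -4 + (t + z)*(z + t) = -4 + (t + z)*(t + z) = -4 + (t + z)**2)
x(q, N) = N*(q + (N + q)/(-4 + N))**2 (x(q, N) = N*((-4 + (q + (q + N)/(N - 4))**2) + 4) = N*((-4 + (q + (N + q)/(-4 + N))**2) + 4) = N*(q + (N + q)/(-4 + N))**2)
(33*x(6, -6))*(-1*(-4)) = (33*(-6*(-6 + 6 + 6*(-4 - 6))**2/(-4 - 6)**2))*(-1*(-4)) = (33*(-6*(-6 + 6 + 6*(-10))**2/(-10)**2))*4 = (33*(-6*1/100*(-6 + 6 - 60)**2))*4 = (33*(-6*1/100*(-60)**2))*4 = (33*(-6*1/100*3600))*4 = (33*(-216))*4 = -7128*4 = -28512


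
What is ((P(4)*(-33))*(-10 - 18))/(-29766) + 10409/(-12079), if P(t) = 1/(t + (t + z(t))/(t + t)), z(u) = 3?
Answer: -184436749/212457531 ≈ -0.86811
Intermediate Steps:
P(t) = 1/(t + (3 + t)/(2*t)) (P(t) = 1/(t + (t + 3)/(t + t)) = 1/(t + (3 + t)/((2*t))) = 1/(t + (3 + t)*(1/(2*t))) = 1/(t + (3 + t)/(2*t)))
((P(4)*(-33))*(-10 - 18))/(-29766) + 10409/(-12079) = (((2*4/(3 + 4 + 2*4²))*(-33))*(-10 - 18))/(-29766) + 10409/(-12079) = (((2*4/(3 + 4 + 2*16))*(-33))*(-28))*(-1/29766) + 10409*(-1/12079) = (((2*4/(3 + 4 + 32))*(-33))*(-28))*(-1/29766) - 10409/12079 = (((2*4/39)*(-33))*(-28))*(-1/29766) - 10409/12079 = (((2*4*(1/39))*(-33))*(-28))*(-1/29766) - 10409/12079 = (((8/39)*(-33))*(-28))*(-1/29766) - 10409/12079 = -88/13*(-28)*(-1/29766) - 10409/12079 = (2464/13)*(-1/29766) - 10409/12079 = -112/17589 - 10409/12079 = -184436749/212457531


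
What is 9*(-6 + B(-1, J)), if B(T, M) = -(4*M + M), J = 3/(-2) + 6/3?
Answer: -153/2 ≈ -76.500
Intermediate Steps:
J = ½ (J = 3*(-½) + 6*(⅓) = -3/2 + 2 = ½ ≈ 0.50000)
B(T, M) = -5*M
9*(-6 + B(-1, J)) = 9*(-6 - 5*½) = 9*(-6 - 5/2) = 9*(-17/2) = -153/2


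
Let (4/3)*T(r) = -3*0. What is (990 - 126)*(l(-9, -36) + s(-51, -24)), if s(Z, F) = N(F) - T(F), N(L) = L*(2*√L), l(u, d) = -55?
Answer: -47520 - 82944*I*√6 ≈ -47520.0 - 2.0317e+5*I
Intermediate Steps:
T(r) = 0 (T(r) = 3*(-3*0)/4 = (¾)*0 = 0)
N(L) = 2*L^(3/2)
s(Z, F) = 2*F^(3/2) (s(Z, F) = 2*F^(3/2) - 1*0 = 2*F^(3/2) + 0 = 2*F^(3/2))
(990 - 126)*(l(-9, -36) + s(-51, -24)) = (990 - 126)*(-55 + 2*(-24)^(3/2)) = 864*(-55 + 2*(-48*I*√6)) = 864*(-55 - 96*I*√6) = -47520 - 82944*I*√6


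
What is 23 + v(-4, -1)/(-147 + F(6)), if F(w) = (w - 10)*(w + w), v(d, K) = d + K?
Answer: 898/39 ≈ 23.026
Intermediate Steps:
v(d, K) = K + d
F(w) = 2*w*(-10 + w) (F(w) = (-10 + w)*(2*w) = 2*w*(-10 + w))
23 + v(-4, -1)/(-147 + F(6)) = 23 + (-1 - 4)/(-147 + 2*6*(-10 + 6)) = 23 - 5/(-147 + 2*6*(-4)) = 23 - 5/(-147 - 48) = 23 - 5/(-195) = 23 - 1/195*(-5) = 23 + 1/39 = 898/39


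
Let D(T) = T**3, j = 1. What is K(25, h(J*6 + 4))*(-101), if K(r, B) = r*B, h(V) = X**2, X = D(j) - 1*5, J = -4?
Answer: -40400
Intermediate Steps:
X = -4 (X = 1**3 - 1*5 = 1 - 5 = -4)
h(V) = 16 (h(V) = (-4)**2 = 16)
K(r, B) = B*r
K(25, h(J*6 + 4))*(-101) = (16*25)*(-101) = 400*(-101) = -40400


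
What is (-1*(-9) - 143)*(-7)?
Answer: 938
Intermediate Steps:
(-1*(-9) - 143)*(-7) = (9 - 143)*(-7) = -134*(-7) = 938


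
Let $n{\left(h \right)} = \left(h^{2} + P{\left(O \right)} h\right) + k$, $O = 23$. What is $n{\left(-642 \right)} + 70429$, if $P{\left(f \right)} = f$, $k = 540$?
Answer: $468367$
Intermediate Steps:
$n{\left(h \right)} = 540 + h^{2} + 23 h$ ($n{\left(h \right)} = \left(h^{2} + 23 h\right) + 540 = 540 + h^{2} + 23 h$)
$n{\left(-642 \right)} + 70429 = \left(540 + \left(-642\right)^{2} + 23 \left(-642\right)\right) + 70429 = \left(540 + 412164 - 14766\right) + 70429 = 397938 + 70429 = 468367$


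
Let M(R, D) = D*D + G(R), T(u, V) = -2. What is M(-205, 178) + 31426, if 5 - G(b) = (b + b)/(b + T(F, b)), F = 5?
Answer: 13064395/207 ≈ 63113.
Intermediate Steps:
G(b) = 5 - 2*b/(-2 + b) (G(b) = 5 - (b + b)/(b - 2) = 5 - 2*b/(-2 + b))
M(R, D) = D² + (-10 + 3*R)/(-2 + R) (M(R, D) = D*D + (-10 + 3*R)/(-2 + R) = D² + (-10 + 3*R)/(-2 + R))
M(-205, 178) + 31426 = (-10 + 3*(-205) + 178²*(-2 - 205))/(-2 - 205) + 31426 = (-10 - 615 + 31684*(-207))/(-207) + 31426 = -(-10 - 615 - 6558588)/207 + 31426 = -1/207*(-6559213) + 31426 = 6559213/207 + 31426 = 13064395/207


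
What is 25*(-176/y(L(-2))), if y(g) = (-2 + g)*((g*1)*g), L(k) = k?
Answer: 275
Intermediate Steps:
y(g) = g²*(-2 + g) (y(g) = (-2 + g)*(g*g) = (-2 + g)*g² = g²*(-2 + g))
25*(-176/y(L(-2))) = 25*(-176*1/(4*(-2 - 2))) = 25*(-176/(4*(-4))) = 25*(-176/(-16)) = 25*(-176*(-1/16)) = 25*11 = 275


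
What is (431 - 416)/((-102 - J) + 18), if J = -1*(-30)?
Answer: -5/38 ≈ -0.13158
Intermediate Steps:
J = 30
(431 - 416)/((-102 - J) + 18) = (431 - 416)/((-102 - 1*30) + 18) = 15/((-102 - 30) + 18) = 15/(-132 + 18) = 15/(-114) = 15*(-1/114) = -5/38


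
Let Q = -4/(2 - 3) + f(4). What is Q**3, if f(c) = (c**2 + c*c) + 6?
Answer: 74088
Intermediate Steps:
f(c) = 6 + 2*c**2 (f(c) = (c**2 + c**2) + 6 = 2*c**2 + 6 = 6 + 2*c**2)
Q = 42 (Q = -4/(2 - 3) + (6 + 2*4**2) = -4/(-1) + (6 + 2*16) = -4*(-1) + (6 + 32) = 4 + 38 = 42)
Q**3 = 42**3 = 74088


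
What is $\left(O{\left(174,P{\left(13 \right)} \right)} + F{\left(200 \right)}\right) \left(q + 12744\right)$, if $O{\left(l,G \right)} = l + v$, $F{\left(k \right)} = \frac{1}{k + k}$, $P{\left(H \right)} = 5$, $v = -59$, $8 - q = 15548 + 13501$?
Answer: $- \frac{749678297}{400} \approx -1.8742 \cdot 10^{6}$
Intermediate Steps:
$q = -29041$ ($q = 8 - \left(15548 + 13501\right) = 8 - 29049 = -29041$)
$F{\left(k \right)} = \frac{1}{2 k}$
$O{\left(l,G \right)} = -59 + l$ ($O{\left(l,G \right)} = l - 59 = -59 + l$)
$\left(O{\left(174,P{\left(13 \right)} \right)} + F{\left(200 \right)}\right) \left(q + 12744\right) = \left(\left(-59 + 174\right) + \frac{1}{2 \cdot 200}\right) \left(-29041 + 12744\right) = \left(115 + \frac{1}{2} \cdot \frac{1}{200}\right) \left(-16297\right) = \left(115 + \frac{1}{400}\right) \left(-16297\right) = \frac{46001}{400} \left(-16297\right) = - \frac{749678297}{400}$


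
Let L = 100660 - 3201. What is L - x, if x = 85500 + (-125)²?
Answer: -3666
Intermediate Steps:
x = 101125 (x = 85500 + 15625 = 101125)
L = 97459
L - x = 97459 - 1*101125 = 97459 - 101125 = -3666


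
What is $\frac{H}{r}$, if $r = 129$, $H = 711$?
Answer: $\frac{237}{43} \approx 5.5116$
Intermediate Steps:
$\frac{H}{r} = \frac{1}{129} \cdot 711 = \frac{237}{43}$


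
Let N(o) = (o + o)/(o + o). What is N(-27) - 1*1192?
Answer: -1191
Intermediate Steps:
N(o) = 1 (N(o) = (2*o)/((2*o)) = (2*o)*(1/(2*o)) = 1)
N(-27) - 1*1192 = 1 - 1*1192 = 1 - 1192 = -1191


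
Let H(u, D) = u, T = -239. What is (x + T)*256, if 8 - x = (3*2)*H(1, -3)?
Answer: -60672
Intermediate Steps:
x = 2 (x = 8 - 3*2 = 8 - 6 = 2)
(x + T)*256 = (2 - 239)*256 = -237*256 = -60672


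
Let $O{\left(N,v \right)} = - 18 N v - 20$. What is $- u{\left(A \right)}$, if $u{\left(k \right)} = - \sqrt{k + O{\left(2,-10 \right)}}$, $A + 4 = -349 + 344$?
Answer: $\sqrt{331} \approx 18.193$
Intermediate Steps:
$O{\left(N,v \right)} = -20 - 18 N v$ ($O{\left(N,v \right)} = - 18 N v - 20 = -20 - 18 N v$)
$A = -9$ ($A = -4 + \left(-349 + 344\right) = -4 - 5 = -9$)
$u{\left(k \right)} = - \sqrt{340 + k}$ ($u{\left(k \right)} = - \sqrt{k - \left(20 + 36 \left(-10\right)\right)} = - \sqrt{k + \left(-20 + 360\right)} = - \sqrt{k + 340} = - \sqrt{340 + k}$)
$- u{\left(A \right)} = - \left(-1\right) \sqrt{340 - 9} = - \left(-1\right) \sqrt{331} = \sqrt{331}$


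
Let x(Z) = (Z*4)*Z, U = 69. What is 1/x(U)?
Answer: 1/19044 ≈ 5.2510e-5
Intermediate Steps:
x(Z) = 4*Z**2 (x(Z) = (4*Z)*Z = 4*Z**2)
1/x(U) = 1/(4*69**2) = 1/(4*4761) = 1/19044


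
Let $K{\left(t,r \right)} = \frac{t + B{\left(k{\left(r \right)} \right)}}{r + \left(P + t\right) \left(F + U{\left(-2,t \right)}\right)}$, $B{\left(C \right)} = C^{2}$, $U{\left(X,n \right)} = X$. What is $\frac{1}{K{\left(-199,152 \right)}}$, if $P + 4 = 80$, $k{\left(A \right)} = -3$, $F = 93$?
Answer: $\frac{11041}{190} \approx 58.111$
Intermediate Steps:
$P = 76$ ($P = -4 + 80 = 76$)
$K{\left(t,r \right)} = \frac{9 + t}{6916 + r + 91 t}$ ($K{\left(t,r \right)} = \frac{t + \left(-3\right)^{2}}{r + \left(76 + t\right) \left(93 - 2\right)} = \frac{t + 9}{r + \left(76 + t\right) 91} = \frac{9 + t}{r + \left(6916 + 91 t\right)} = \frac{9 + t}{6916 + r + 91 t}$)
$\frac{1}{K{\left(-199,152 \right)}} = \frac{1}{\frac{1}{6916 + 152 + 91 \left(-199\right)} \left(9 - 199\right)} = \frac{1}{\frac{1}{6916 + 152 - 18109} \left(-190\right)} = \frac{1}{\frac{1}{-11041} \left(-190\right)} = \frac{1}{\left(- \frac{1}{11041}\right) \left(-190\right)} = \frac{1}{\frac{190}{11041}} = \frac{11041}{190}$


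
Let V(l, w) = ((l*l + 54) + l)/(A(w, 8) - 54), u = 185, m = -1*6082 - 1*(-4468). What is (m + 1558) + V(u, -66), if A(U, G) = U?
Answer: -1716/5 ≈ -343.20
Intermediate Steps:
m = -1614 (m = -6082 + 4468 = -1614)
V(l, w) = (54 + l + l²)/(-54 + w) (V(l, w) = ((l*l + 54) + l)/(w - 54) = ((l² + 54) + l)/(-54 + w) = ((54 + l²) + l)/(-54 + w) = (54 + l + l²)/(-54 + w))
(m + 1558) + V(u, -66) = (-1614 + 1558) + (54 + 185 + 185²)/(-54 - 66) = -56 + (54 + 185 + 34225)/(-120) = -56 - 1/120*34464 = -56 - 1436/5 = -1716/5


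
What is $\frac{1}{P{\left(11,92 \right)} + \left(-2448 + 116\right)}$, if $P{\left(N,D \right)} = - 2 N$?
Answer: $- \frac{1}{2354} \approx -0.00042481$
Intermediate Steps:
$\frac{1}{P{\left(11,92 \right)} + \left(-2448 + 116\right)} = \frac{1}{\left(-2\right) 11 + \left(-2448 + 116\right)} = \frac{1}{-22 - 2332} = \frac{1}{-2354} = - \frac{1}{2354}$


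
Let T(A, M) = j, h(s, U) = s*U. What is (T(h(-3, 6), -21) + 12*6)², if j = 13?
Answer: 7225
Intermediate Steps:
h(s, U) = U*s
T(A, M) = 13
(T(h(-3, 6), -21) + 12*6)² = (13 + 12*6)² = (13 + 72)² = 85² = 7225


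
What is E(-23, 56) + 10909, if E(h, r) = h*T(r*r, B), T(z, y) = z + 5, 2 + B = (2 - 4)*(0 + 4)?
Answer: -61334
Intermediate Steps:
B = -10 (B = -2 + (2 - 4)*(0 + 4) = -2 - 2*4 = -2 - 8 = -10)
T(z, y) = 5 + z
E(h, r) = h*(5 + r²) (E(h, r) = h*(5 + r*r) = h*(5 + r²))
E(-23, 56) + 10909 = -23*(5 + 56²) + 10909 = -23*(5 + 3136) + 10909 = -23*3141 + 10909 = -72243 + 10909 = -61334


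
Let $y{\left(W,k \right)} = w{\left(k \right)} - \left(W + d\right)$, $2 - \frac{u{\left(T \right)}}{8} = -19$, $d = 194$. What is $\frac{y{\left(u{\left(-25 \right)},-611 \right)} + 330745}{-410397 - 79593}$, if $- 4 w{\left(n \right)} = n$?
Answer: $- \frac{1322143}{1959960} \approx -0.67458$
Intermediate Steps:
$w{\left(n \right)} = - \frac{n}{4}$
$u{\left(T \right)} = 168$ ($u{\left(T \right)} = 16 - -152 = 16 + 152 = 168$)
$y{\left(W,k \right)} = -194 - W - \frac{k}{4}$ ($y{\left(W,k \right)} = - \frac{k}{4} - \left(W + 194\right) = - \frac{k}{4} - \left(194 + W\right) = -194 - W - \frac{k}{4}$)
$\frac{y{\left(u{\left(-25 \right)},-611 \right)} + 330745}{-410397 - 79593} = \frac{\left(-194 - 168 - - \frac{611}{4}\right) + 330745}{-410397 - 79593} = \frac{\left(-194 - 168 + \frac{611}{4}\right) + 330745}{-489990} = \left(- \frac{837}{4} + 330745\right) \left(- \frac{1}{489990}\right) = \frac{1322143}{4} \left(- \frac{1}{489990}\right) = - \frac{1322143}{1959960}$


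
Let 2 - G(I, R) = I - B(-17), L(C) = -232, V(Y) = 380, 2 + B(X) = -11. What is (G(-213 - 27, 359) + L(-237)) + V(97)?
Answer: 377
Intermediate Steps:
B(X) = -13 (B(X) = -2 - 11 = -13)
G(I, R) = -11 - I (G(I, R) = 2 - (I - 1*(-13)) = 2 - (I + 13) = 2 - (13 + I) = 2 + (-13 - I) = -11 - I)
(G(-213 - 27, 359) + L(-237)) + V(97) = ((-11 - (-213 - 27)) - 232) + 380 = ((-11 - 1*(-240)) - 232) + 380 = ((-11 + 240) - 232) + 380 = (229 - 232) + 380 = -3 + 380 = 377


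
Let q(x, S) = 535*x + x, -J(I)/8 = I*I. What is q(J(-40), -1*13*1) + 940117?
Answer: -5920683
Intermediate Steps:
J(I) = -8*I² (J(I) = -8*I*I = -8*I²)
q(x, S) = 536*x
q(J(-40), -1*13*1) + 940117 = 536*(-8*(-40)²) + 940117 = 536*(-8*1600) + 940117 = 536*(-12800) + 940117 = -6860800 + 940117 = -5920683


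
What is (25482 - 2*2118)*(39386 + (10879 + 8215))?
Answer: 1242466080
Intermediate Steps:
(25482 - 2*2118)*(39386 + (10879 + 8215)) = (25482 - 4236)*(39386 + 19094) = 21246*58480 = 1242466080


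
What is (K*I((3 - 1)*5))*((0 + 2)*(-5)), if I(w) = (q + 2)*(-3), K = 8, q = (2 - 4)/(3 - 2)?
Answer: 0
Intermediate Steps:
q = -2 (q = -2/1 = -2*1 = -2)
I(w) = 0 (I(w) = (-2 + 2)*(-3) = 0*(-3) = 0)
(K*I((3 - 1)*5))*((0 + 2)*(-5)) = (8*0)*((0 + 2)*(-5)) = 0*(2*(-5)) = 0*(-10) = 0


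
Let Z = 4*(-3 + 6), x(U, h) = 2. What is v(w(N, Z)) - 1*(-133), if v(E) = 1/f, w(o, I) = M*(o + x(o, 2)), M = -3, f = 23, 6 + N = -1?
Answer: 3060/23 ≈ 133.04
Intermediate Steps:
N = -7 (N = -6 - 1 = -7)
Z = 12 (Z = 4*3 = 12)
w(o, I) = -6 - 3*o (w(o, I) = -3*(o + 2) = -3*(2 + o) = -6 - 3*o)
v(E) = 1/23
v(w(N, Z)) - 1*(-133) = 1/23 - 1*(-133) = 1/23 + 133 = 3060/23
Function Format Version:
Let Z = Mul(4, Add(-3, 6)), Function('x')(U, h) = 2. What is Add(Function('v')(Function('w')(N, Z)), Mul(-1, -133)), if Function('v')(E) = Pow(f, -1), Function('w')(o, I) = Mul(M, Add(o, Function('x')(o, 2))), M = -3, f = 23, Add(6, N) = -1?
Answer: Rational(3060, 23) ≈ 133.04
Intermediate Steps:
N = -7 (N = Add(-6, -1) = -7)
Z = 12 (Z = Mul(4, 3) = 12)
Function('w')(o, I) = Add(-6, Mul(-3, o)) (Function('w')(o, I) = Mul(-3, Add(o, 2)) = Mul(-3, Add(2, o)) = Add(-6, Mul(-3, o)))
Function('v')(E) = Rational(1, 23) (Function('v')(E) = Pow(23, -1) = Rational(1, 23))
Add(Function('v')(Function('w')(N, Z)), Mul(-1, -133)) = Add(Rational(1, 23), Mul(-1, -133)) = Add(Rational(1, 23), 133) = Rational(3060, 23)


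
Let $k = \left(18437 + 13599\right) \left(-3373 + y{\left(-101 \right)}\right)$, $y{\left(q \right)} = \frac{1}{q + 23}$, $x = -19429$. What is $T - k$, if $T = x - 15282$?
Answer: $\frac{4212901981}{39} \approx 1.0802 \cdot 10^{8}$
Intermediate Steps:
$T = -34711$ ($T = -19429 - 15282 = -34711$)
$y{\left(q \right)} = \frac{1}{23 + q}$
$k = - \frac{4214255710}{39}$ ($k = \left(18437 + 13599\right) \left(-3373 + \frac{1}{23 - 101}\right) = 32036 \left(-3373 + \frac{1}{-78}\right) = 32036 \left(-3373 - \frac{1}{78}\right) = 32036 \left(- \frac{263095}{78}\right) = - \frac{4214255710}{39} \approx -1.0806 \cdot 10^{8}$)
$T - k = -34711 - - \frac{4214255710}{39} = -34711 + \frac{4214255710}{39} = \frac{4212901981}{39}$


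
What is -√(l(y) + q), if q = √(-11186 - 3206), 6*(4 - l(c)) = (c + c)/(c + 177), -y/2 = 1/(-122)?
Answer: -√(4197452550 + 2098742472*I*√3598)/32394 ≈ -7.8751 - 7.6169*I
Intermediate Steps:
y = 1/61 (y = -2/(-122) = -2*(-1/122) = 1/61 ≈ 0.016393)
l(c) = 4 - c/(3*(177 + c)) (l(c) = 4 - (c + c)/(6*(c + 177)) = 4 - 2*c/(6*(177 + c)) = 4 - c/(3*(177 + c)))
q = 2*I*√3598 (q = √(-14392) = 2*I*√3598 ≈ 119.97*I)
-√(l(y) + q) = -√((2124 + 11*(1/61))/(3*(177 + 1/61)) + 2*I*√3598) = -√((2124 + 11/61)/(3*(10798/61)) + 2*I*√3598) = -√((⅓)*(61/10798)*(129575/61) + 2*I*√3598) = -√(129575/32394 + 2*I*√3598)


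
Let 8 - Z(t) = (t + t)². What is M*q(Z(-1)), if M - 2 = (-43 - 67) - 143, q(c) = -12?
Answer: 3012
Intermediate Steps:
Z(t) = 8 - 4*t² (Z(t) = 8 - (t + t)² = 8 - (2*t)² = 8 - 4*t²)
M = -251 (M = 2 + ((-43 - 67) - 143) = 2 + (-110 - 143) = 2 - 253 = -251)
M*q(Z(-1)) = -251*(-12) = 3012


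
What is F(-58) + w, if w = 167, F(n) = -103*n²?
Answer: -346325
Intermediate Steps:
F(-58) + w = -103*(-58)² + 167 = -103*3364 + 167 = -346492 + 167 = -346325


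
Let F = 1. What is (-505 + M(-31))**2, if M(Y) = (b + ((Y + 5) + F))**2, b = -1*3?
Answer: 77841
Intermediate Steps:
b = -3
M(Y) = (3 + Y)**2 (M(Y) = (-3 + ((Y + 5) + 1))**2 = (-3 + ((5 + Y) + 1))**2 = (-3 + (6 + Y))**2 = (3 + Y)**2)
(-505 + M(-31))**2 = (-505 + (3 - 31)**2)**2 = (-505 + (-28)**2)**2 = (-505 + 784)**2 = 279**2 = 77841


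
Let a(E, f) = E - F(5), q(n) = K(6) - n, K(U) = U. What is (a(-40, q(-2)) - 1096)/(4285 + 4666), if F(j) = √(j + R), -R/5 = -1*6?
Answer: -1136/8951 - √35/8951 ≈ -0.12757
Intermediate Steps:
R = 30 (R = -(-5)*6 = -5*(-6) = 30)
F(j) = √(30 + j) (F(j) = √(j + 30) = √(30 + j))
q(n) = 6 - n
a(E, f) = E - √35 (a(E, f) = E - √(30 + 5) = E - √35)
(a(-40, q(-2)) - 1096)/(4285 + 4666) = ((-40 - √35) - 1096)/(4285 + 4666) = (-1136 - √35)/8951 = (-1136 - √35)*(1/8951) = -1136/8951 - √35/8951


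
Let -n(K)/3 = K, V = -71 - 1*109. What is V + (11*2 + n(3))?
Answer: -167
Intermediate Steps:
V = -180 (V = -71 - 109 = -180)
n(K) = -3*K
V + (11*2 + n(3)) = -180 + (11*2 - 3*3) = -180 + (22 - 9) = -180 + 13 = -167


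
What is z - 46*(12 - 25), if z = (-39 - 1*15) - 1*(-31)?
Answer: 575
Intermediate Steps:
z = -23 (z = (-39 - 15) + 31 = -54 + 31 = -23)
z - 46*(12 - 25) = -23 - 46*(12 - 25) = -23 - 46*(-13) = -23 + 598 = 575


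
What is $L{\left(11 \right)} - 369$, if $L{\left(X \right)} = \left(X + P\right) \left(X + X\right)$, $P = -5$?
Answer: $-237$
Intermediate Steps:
$L{\left(X \right)} = 2 X \left(-5 + X\right)$ ($L{\left(X \right)} = \left(X - 5\right) \left(X + X\right) = \left(-5 + X\right) 2 X = 2 X \left(-5 + X\right)$)
$L{\left(11 \right)} - 369 = 2 \cdot 11 \left(-5 + 11\right) - 369 = 2 \cdot 11 \cdot 6 - 369 = 132 - 369 = -237$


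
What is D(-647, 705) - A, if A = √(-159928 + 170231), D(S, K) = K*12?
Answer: 8460 - √10303 ≈ 8358.5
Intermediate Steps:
D(S, K) = 12*K
A = √10303 ≈ 101.50
D(-647, 705) - A = 12*705 - √10303 = 8460 - √10303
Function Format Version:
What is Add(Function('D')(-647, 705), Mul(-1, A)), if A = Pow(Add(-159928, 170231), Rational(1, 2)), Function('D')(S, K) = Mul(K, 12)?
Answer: Add(8460, Mul(-1, Pow(10303, Rational(1, 2)))) ≈ 8358.5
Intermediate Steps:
Function('D')(S, K) = Mul(12, K)
A = Pow(10303, Rational(1, 2)) ≈ 101.50
Add(Function('D')(-647, 705), Mul(-1, A)) = Add(Mul(12, 705), Mul(-1, Pow(10303, Rational(1, 2)))) = Add(8460, Mul(-1, Pow(10303, Rational(1, 2))))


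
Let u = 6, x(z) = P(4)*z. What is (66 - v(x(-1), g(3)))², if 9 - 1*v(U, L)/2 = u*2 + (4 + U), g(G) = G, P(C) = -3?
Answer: 7396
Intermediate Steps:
x(z) = -3*z
v(U, L) = -14 - 2*U (v(U, L) = 18 - 2*(6*2 + (4 + U)) = 18 - 2*(12 + (4 + U)) = 18 - 2*(16 + U) = 18 + (-32 - 2*U) = -14 - 2*U)
(66 - v(x(-1), g(3)))² = (66 - (-14 - (-6)*(-1)))² = (66 - (-14 - 2*3))² = (66 - (-14 - 6))² = (66 - 1*(-20))² = (66 + 20)² = 86² = 7396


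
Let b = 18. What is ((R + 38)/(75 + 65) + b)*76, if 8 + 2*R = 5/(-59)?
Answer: 5725973/4130 ≈ 1386.4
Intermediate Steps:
R = -477/118 (R = -4 + (5/(-59))/2 = -4 + (5*(-1/59))/2 = -4 + (1/2)*(-5/59) = -4 - 5/118 = -477/118 ≈ -4.0424)
((R + 38)/(75 + 65) + b)*76 = ((-477/118 + 38)/(75 + 65) + 18)*76 = ((4007/118)/140 + 18)*76 = ((4007/118)*(1/140) + 18)*76 = (4007/16520 + 18)*76 = (301367/16520)*76 = 5725973/4130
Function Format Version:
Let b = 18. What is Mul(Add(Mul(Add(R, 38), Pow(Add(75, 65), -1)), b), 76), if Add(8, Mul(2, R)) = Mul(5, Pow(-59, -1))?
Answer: Rational(5725973, 4130) ≈ 1386.4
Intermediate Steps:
R = Rational(-477, 118) (R = Add(-4, Mul(Rational(1, 2), Mul(5, Pow(-59, -1)))) = Add(-4, Mul(Rational(1, 2), Mul(5, Rational(-1, 59)))) = Add(-4, Mul(Rational(1, 2), Rational(-5, 59))) = Add(-4, Rational(-5, 118)) = Rational(-477, 118) ≈ -4.0424)
Mul(Add(Mul(Add(R, 38), Pow(Add(75, 65), -1)), b), 76) = Mul(Add(Mul(Add(Rational(-477, 118), 38), Pow(Add(75, 65), -1)), 18), 76) = Mul(Add(Mul(Rational(4007, 118), Pow(140, -1)), 18), 76) = Mul(Add(Mul(Rational(4007, 118), Rational(1, 140)), 18), 76) = Mul(Add(Rational(4007, 16520), 18), 76) = Mul(Rational(301367, 16520), 76) = Rational(5725973, 4130)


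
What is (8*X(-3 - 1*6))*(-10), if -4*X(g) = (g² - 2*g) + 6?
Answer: 2100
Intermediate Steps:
X(g) = -3/2 + g/2 - g²/4 (X(g) = -((g² - 2*g) + 6)/4 = -(6 + g² - 2*g)/4 = -3/2 + g/2 - g²/4)
(8*X(-3 - 1*6))*(-10) = (8*(-3/2 + (-3 - 1*6)/2 - (-3 - 1*6)²/4))*(-10) = (8*(-3/2 + (-3 - 6)/2 - (-3 - 6)²/4))*(-10) = (8*(-3/2 + (½)*(-9) - ¼*(-9)²))*(-10) = (8*(-3/2 - 9/2 - ¼*81))*(-10) = (8*(-3/2 - 9/2 - 81/4))*(-10) = (8*(-105/4))*(-10) = -210*(-10) = 2100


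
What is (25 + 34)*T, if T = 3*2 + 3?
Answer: 531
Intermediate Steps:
T = 9 (T = 6 + 3 = 9)
(25 + 34)*T = (25 + 34)*9 = 59*9 = 531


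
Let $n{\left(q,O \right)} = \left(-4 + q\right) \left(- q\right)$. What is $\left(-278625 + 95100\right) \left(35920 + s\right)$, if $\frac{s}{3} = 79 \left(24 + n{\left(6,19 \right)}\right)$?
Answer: $-7114163100$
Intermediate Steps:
$n{\left(q,O \right)} = - q \left(-4 + q\right)$
$s = 2844$ ($s = 3 \cdot 79 \left(24 + 6 \left(4 - 6\right)\right) = 3 \cdot 79 \left(24 + 6 \left(-2\right)\right) = 3 \cdot 79 \left(24 - 12\right) = 3 \cdot 79 \cdot 12 = 3 \cdot 948 = 2844$)
$\left(-278625 + 95100\right) \left(35920 + s\right) = \left(-278625 + 95100\right) \left(35920 + 2844\right) = \left(-183525\right) 38764 = -7114163100$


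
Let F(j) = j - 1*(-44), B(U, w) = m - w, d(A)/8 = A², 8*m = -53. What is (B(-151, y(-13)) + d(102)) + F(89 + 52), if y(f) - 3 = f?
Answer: 667363/8 ≈ 83420.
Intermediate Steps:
y(f) = 3 + f
m = -53/8 (m = (⅛)*(-53) = -53/8 ≈ -6.6250)
d(A) = 8*A²
B(U, w) = -53/8 - w
F(j) = 44 + j (F(j) = j + 44 = 44 + j)
(B(-151, y(-13)) + d(102)) + F(89 + 52) = ((-53/8 - (3 - 13)) + 8*102²) + (44 + (89 + 52)) = ((-53/8 - 1*(-10)) + 8*10404) + (44 + 141) = ((-53/8 + 10) + 83232) + 185 = (27/8 + 83232) + 185 = 665883/8 + 185 = 667363/8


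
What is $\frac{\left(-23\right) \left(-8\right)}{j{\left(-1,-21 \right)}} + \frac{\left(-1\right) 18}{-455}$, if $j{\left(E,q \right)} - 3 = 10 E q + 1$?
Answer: $\frac{43786}{48685} \approx 0.89937$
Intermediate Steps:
$j{\left(E,q \right)} = 4 + 10 E q$ ($j{\left(E,q \right)} = 3 + \left(10 E q + 1\right) = 3 + \left(1 + 10 E q\right) = 4 + 10 E q$)
$\frac{\left(-23\right) \left(-8\right)}{j{\left(-1,-21 \right)}} + \frac{\left(-1\right) 18}{-455} = \frac{\left(-23\right) \left(-8\right)}{4 + 10 \left(-1\right) \left(-21\right)} + \frac{\left(-1\right) 18}{-455} = \frac{184}{4 + 210} - - \frac{18}{455} = \frac{184}{214} + \frac{18}{455} = 184 \cdot \frac{1}{214} + \frac{18}{455} = \frac{92}{107} + \frac{18}{455} = \frac{43786}{48685}$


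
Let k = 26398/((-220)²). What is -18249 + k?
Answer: -441612601/24200 ≈ -18248.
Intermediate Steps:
k = 13199/24200 (k = 26398/48400 = 26398*(1/48400) = 13199/24200 ≈ 0.54541)
-18249 + k = -18249 + 13199/24200 = -441612601/24200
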